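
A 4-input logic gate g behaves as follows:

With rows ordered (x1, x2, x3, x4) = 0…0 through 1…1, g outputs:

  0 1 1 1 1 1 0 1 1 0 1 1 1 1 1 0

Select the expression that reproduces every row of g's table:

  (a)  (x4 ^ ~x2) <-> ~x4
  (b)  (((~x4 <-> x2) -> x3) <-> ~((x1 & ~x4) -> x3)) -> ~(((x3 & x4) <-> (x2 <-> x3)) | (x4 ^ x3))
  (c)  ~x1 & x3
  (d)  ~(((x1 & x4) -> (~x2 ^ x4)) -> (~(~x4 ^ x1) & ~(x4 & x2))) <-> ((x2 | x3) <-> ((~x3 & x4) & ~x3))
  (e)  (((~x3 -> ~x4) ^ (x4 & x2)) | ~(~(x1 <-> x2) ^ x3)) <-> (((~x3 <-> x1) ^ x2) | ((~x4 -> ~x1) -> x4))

e

(a) fails at (0,0,0,0): the formula yields 1, g is 0.
(b) fails at (0,0,0,0): the formula yields 1, g is 0.
(c) fails at (0,0,0,1): the formula yields 0, g is 1.
(d) fails at (0,0,0,0): the formula yields 1, g is 0.
That leaves (e). Evaluating it on every row reproduces the table of g exactly.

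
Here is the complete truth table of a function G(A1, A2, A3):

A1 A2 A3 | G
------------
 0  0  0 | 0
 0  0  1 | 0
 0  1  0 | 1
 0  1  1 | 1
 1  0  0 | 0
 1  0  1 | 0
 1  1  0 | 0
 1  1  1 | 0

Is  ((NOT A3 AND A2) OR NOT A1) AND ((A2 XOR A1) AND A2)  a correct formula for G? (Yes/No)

Test each input against both G and the formula:
  A1=0, A2=0, A3=0: formula gives 0, G = 0 ✓
  A1=0, A2=0, A3=1: formula gives 0, G = 0 ✓
  A1=0, A2=1, A3=0: formula gives 1, G = 1 ✓
  A1=0, A2=1, A3=1: formula gives 1, G = 1 ✓
  A1=1, A2=0, A3=0: formula gives 0, G = 0 ✓
  …and likewise for the remaining 3 rows.
No disagreement on any input; they are logically equivalent.

Yes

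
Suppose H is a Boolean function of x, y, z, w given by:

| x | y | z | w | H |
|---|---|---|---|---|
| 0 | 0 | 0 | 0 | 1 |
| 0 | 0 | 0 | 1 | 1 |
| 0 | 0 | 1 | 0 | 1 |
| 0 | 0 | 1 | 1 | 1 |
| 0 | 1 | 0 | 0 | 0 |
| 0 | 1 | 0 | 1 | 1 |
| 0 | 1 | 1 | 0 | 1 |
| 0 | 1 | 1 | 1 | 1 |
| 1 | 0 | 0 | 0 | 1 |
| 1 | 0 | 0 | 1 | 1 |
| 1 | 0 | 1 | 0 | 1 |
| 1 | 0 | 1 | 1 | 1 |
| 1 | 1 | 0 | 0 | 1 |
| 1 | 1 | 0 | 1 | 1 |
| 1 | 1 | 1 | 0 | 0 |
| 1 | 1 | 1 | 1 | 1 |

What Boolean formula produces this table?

H(x, y, z, w) = ((((x' · y) · z') · w') + (((x · y) · z) · w'))'

There are just 2 zero rows: (0,1,0,0), (1,1,1,0). Their minterms are ¬x·y·¬z·¬w, x·y·z·¬w; the OR of those covers precisely the 0-outputs, and negating it yields H.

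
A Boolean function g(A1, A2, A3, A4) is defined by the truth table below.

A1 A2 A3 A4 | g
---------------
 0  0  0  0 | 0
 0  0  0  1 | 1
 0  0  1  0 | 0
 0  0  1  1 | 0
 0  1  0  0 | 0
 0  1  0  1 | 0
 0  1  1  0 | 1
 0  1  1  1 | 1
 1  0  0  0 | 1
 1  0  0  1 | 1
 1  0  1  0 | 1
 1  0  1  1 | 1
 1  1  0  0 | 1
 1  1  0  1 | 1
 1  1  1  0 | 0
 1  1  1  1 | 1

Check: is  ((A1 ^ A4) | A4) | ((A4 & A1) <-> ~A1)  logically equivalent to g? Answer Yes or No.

Evaluate ((A1 ^ A4) | A4) | ((A4 & A1) <-> ~A1) on each row and compare to g:
  A1=0, A2=0, A3=0, A4=0: formula gives 0, g = 0 ✓
  A1=0, A2=0, A3=0, A4=1: formula gives 1, g = 1 ✓
  A1=0, A2=0, A3=1, A4=0: formula gives 0, g = 0 ✓
  A1=0, A2=0, A3=1, A4=1: formula gives 1, but g = 0 ✗
Row (0,0,1,1) is a counterexample, so the formula is not equivalent to g.

No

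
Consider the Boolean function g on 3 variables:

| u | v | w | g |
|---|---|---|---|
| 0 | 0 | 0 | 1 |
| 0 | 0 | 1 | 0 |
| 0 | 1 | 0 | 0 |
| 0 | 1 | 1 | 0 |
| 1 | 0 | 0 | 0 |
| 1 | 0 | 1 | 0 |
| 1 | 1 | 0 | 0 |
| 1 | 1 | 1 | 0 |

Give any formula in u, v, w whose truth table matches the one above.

g(u, v, w) = not ((u or v) or w)

The output is 1 only when every input is 0 — NOR of all inputs.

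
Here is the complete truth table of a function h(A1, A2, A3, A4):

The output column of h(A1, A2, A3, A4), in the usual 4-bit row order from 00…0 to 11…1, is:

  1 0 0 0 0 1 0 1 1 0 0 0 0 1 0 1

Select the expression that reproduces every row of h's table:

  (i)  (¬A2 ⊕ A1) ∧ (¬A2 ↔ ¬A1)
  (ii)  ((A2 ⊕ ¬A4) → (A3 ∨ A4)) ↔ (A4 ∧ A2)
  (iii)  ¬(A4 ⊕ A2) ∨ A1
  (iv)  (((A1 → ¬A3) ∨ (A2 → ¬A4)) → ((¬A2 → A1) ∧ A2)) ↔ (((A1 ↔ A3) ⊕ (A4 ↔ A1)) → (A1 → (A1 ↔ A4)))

(i) disagrees with h on (0,0,0,1) (formula → 1, table → 0); rule it out.
(iii) disagrees with h on (0,0,1,0) (formula → 1, table → 0); rule it out.
(iv) disagrees with h on (0,0,0,0) (formula → 0, table → 1); rule it out.
Only (ii) survives; checking it on all 16 rows confirms it matches h.

ii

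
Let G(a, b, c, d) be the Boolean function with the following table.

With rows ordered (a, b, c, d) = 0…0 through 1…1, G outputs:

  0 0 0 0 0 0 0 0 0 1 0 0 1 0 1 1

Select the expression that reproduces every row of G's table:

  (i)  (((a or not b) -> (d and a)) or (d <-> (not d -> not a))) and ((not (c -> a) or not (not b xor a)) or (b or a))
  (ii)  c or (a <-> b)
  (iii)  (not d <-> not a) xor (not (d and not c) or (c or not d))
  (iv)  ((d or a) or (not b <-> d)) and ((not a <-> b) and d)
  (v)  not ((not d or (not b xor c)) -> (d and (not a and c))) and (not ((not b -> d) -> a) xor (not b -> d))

(i) fails at (0,0,1,1): the formula yields 1, G is 0.
(ii) fails at (0,0,0,0): the formula yields 1, G is 0.
(iii) fails at (0,0,1,1): the formula yields 1, G is 0.
(iv) fails at (0,1,0,1): the formula yields 1, G is 0.
Only (v) survives; checking it on all 16 rows confirms it matches G.

v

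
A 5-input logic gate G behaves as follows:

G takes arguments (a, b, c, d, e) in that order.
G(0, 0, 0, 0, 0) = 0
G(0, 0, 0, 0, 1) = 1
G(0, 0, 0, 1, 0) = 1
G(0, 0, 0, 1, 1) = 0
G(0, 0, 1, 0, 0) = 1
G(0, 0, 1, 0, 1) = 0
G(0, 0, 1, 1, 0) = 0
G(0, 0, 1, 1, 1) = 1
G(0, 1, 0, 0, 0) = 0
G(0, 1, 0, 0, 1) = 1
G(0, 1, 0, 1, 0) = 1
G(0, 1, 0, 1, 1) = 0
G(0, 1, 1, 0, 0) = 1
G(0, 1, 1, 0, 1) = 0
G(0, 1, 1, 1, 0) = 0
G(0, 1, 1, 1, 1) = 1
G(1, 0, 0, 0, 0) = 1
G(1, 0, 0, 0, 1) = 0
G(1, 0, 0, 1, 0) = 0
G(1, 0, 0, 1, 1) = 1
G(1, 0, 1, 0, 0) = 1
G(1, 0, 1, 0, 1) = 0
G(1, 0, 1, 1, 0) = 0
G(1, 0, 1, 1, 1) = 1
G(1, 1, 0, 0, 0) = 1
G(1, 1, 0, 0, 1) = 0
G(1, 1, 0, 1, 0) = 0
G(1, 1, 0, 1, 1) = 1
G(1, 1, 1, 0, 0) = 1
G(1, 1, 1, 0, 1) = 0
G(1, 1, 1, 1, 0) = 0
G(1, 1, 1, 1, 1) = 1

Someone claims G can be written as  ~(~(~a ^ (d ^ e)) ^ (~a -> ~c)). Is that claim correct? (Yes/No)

Yes

Evaluate ~(~(~a ^ (d ^ e)) ^ (~a -> ~c)) on each row and compare to G:
  a=0, b=0, c=0, d=0, e=0: formula gives 0, G = 0 ✓
  a=0, b=0, c=0, d=0, e=1: formula gives 1, G = 1 ✓
  a=0, b=0, c=0, d=1, e=0: formula gives 1, G = 1 ✓
  a=0, b=0, c=0, d=1, e=1: formula gives 0, G = 0 ✓
  … (the remaining 28 rows also agree.)
All 32 rows match — the expression computes G exactly.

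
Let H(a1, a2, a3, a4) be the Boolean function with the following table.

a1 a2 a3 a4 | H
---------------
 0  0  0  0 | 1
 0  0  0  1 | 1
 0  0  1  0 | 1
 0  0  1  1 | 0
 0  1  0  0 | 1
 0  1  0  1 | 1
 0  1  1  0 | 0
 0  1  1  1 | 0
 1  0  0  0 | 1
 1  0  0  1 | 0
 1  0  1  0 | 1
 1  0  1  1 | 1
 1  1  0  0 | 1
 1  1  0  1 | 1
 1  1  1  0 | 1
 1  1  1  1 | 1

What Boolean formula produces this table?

H(a1, a2, a3, a4) = ¬((((((¬a1 ∧ ¬a2) ∧ a3) ∧ a4) ∨ (((¬a1 ∧ a2) ∧ a3) ∧ ¬a4)) ∨ (((¬a1 ∧ a2) ∧ a3) ∧ a4)) ∨ (((a1 ∧ ¬a2) ∧ ¬a3) ∧ a4))

There are just 4 zero rows: (0,0,1,1), (0,1,1,0), (0,1,1,1), (1,0,0,1). Their minterms are ¬a1·¬a2·a3·a4, ¬a1·a2·a3·¬a4, ¬a1·a2·a3·a4, a1·¬a2·¬a3·a4; the OR of those covers precisely the 0-outputs, and negating it yields H.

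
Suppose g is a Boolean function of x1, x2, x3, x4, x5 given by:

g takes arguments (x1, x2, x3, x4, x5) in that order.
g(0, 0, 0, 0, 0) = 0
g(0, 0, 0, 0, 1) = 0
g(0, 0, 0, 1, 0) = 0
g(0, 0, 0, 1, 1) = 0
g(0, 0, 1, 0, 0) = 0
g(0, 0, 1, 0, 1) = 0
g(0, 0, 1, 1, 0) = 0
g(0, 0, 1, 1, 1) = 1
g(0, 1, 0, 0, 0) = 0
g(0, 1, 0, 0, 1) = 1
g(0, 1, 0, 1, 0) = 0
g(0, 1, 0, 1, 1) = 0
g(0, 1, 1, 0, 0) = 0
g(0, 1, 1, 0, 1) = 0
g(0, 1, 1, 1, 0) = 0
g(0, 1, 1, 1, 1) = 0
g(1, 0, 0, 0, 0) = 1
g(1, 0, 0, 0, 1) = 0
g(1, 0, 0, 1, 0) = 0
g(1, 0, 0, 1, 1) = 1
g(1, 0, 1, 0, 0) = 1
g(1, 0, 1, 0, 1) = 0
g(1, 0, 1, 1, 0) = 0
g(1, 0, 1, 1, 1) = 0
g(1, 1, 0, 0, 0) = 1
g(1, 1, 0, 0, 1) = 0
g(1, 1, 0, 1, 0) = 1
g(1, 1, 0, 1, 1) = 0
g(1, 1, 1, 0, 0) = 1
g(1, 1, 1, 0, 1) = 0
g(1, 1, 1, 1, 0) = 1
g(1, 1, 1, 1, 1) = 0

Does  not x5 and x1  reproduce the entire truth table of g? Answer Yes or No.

Check the formula against g row by row:
  x1=0, x2=0, x3=0, x4=0, x5=0: formula gives 0, g = 0 ✓
  x1=0, x2=0, x3=0, x4=0, x5=1: formula gives 0, g = 0 ✓
  x1=0, x2=0, x3=0, x4=1, x5=0: formula gives 0, g = 0 ✓
  x1=0, x2=0, x3=0, x4=1, x5=1: formula gives 0, g = 0 ✓
  …
  x1=0, x2=0, x3=1, x4=1, x5=1: formula gives 0, but g = 1 ✗
A single disagreement suffices: at (0,0,1,1,1) they differ, so the formula does not compute g.

No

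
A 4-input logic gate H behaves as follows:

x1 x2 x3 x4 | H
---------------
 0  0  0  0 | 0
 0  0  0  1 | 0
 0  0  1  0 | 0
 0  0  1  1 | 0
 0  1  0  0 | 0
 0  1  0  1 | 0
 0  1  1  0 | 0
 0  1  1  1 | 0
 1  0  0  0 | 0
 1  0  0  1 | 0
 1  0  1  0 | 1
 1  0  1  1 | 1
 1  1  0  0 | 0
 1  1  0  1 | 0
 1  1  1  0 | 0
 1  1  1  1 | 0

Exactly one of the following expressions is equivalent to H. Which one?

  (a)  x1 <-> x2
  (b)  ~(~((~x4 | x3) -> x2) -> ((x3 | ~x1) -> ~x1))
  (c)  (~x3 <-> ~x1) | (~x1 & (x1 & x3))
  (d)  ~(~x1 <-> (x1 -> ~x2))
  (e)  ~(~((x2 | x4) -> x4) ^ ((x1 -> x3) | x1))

b

(a) fails at (0,0,0,0): the formula yields 1, H is 0.
(c) fails at (0,0,0,0): the formula yields 1, H is 0.
(d) fails at (1,0,0,0): the formula yields 1, H is 0.
(e) fails at (0,1,0,0): the formula yields 1, H is 0.
(b) is the remaining candidate, and it agrees with H on all 16 inputs.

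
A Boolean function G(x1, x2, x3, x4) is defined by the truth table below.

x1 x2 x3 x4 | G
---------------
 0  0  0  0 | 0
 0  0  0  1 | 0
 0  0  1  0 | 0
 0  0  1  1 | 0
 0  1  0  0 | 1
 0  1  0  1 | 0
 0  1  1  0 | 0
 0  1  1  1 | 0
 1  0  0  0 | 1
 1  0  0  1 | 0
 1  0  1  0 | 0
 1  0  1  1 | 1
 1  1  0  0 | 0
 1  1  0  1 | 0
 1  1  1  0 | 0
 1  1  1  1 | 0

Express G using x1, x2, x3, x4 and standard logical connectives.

G=1 on 3 inputs: (0,1,0,0), (1,0,0,0), (1,0,1,1). Reading each as a conjunction of literals (¬x1·x2·¬x3·¬x4, x1·¬x2·¬x3·¬x4, x1·¬x2·x3·x4) and taking the OR gives the canonical DNF.

G(x1, x2, x3, x4) = ((((~x1 & x2) & ~x3) & ~x4) | (((x1 & ~x2) & ~x3) & ~x4)) | (((x1 & ~x2) & x3) & x4)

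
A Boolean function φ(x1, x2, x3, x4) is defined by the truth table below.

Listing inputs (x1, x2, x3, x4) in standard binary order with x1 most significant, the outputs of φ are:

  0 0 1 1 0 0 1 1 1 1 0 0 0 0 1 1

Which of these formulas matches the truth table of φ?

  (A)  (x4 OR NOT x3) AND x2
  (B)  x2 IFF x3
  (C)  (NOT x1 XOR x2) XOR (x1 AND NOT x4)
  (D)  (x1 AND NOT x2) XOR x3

(A) fails at (0,0,1,0): the formula yields 0, φ is 1.
(B) fails at (0,0,0,0): the formula yields 1, φ is 0.
(C) fails at (0,0,0,0): the formula yields 1, φ is 0.
(D) is the remaining candidate, and it agrees with φ on all 16 inputs.

D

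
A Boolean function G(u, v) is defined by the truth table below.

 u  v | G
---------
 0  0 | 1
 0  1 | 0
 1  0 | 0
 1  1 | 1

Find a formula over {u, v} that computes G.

Collect the rows where G=1 — (0,0), (1,1) — and write one minterm per row: ¬u·¬v, u·v. Their union (logical OR) reproduces the table exactly.

G(u, v) = (NOT u AND NOT v) OR (u AND v)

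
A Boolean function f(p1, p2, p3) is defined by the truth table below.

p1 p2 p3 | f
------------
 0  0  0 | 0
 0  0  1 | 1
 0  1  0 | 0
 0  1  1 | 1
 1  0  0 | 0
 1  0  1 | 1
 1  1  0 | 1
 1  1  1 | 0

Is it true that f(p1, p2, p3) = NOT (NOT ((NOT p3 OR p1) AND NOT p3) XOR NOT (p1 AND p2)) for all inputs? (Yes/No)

Yes

Evaluate NOT (NOT ((NOT p3 OR p1) AND NOT p3) XOR NOT (p1 AND p2)) on each row and compare to f:
  p1=0, p2=0, p3=0: formula gives 0, f = 0 ✓
  p1=0, p2=0, p3=1: formula gives 1, f = 1 ✓
  p1=0, p2=1, p3=0: formula gives 0, f = 0 ✓
  p1=0, p2=1, p3=1: formula gives 1, f = 1 ✓
  p1=1, p2=0, p3=0: formula gives 0, f = 0 ✓
  … (the remaining 3 rows also agree.)
No disagreement on any input; they are logically equivalent.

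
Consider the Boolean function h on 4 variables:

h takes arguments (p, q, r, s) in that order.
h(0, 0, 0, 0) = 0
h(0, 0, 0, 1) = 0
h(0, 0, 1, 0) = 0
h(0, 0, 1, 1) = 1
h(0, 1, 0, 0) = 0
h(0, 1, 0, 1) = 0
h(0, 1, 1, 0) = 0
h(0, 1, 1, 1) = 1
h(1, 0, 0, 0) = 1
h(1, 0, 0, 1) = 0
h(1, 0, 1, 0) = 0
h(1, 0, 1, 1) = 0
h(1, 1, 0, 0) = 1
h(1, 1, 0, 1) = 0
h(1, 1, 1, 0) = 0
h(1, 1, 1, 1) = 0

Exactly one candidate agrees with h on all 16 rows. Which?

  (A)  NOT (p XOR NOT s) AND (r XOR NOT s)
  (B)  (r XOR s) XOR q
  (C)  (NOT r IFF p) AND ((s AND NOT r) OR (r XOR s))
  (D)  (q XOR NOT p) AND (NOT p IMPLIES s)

(B): at (0,0,0,1) it gives 1, but h = 0 — eliminated.
(C): at (0,0,1,0) it gives 1, but h = 0 — eliminated.
(D): at (0,0,0,1) it gives 1, but h = 0 — eliminated.
That leaves (A). Evaluating it on every row reproduces the table of h exactly.

A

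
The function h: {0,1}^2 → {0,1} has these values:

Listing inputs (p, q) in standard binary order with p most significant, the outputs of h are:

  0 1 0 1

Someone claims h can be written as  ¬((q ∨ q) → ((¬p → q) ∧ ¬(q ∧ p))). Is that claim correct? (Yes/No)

Check the formula against h row by row:
  p=0, q=0: formula gives 0, h = 0 ✓
  p=0, q=1: formula gives 0, but h = 1 ✗
Since they disagree at (0,1), the expression is not a correct formula for h.

No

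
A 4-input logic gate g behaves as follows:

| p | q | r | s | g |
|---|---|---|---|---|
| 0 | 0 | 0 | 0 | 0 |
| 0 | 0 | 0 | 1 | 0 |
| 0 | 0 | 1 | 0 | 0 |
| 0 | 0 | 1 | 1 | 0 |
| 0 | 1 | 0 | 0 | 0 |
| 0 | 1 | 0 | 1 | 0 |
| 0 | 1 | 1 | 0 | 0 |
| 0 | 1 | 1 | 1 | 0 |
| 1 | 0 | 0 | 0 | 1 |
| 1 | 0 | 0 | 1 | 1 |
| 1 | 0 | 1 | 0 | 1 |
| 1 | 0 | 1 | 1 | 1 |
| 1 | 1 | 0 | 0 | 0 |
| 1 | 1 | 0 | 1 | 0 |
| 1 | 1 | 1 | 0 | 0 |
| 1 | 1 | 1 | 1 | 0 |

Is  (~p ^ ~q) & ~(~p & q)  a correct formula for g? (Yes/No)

Yes

Check the formula against g row by row:
  p=0, q=0, r=0, s=0: formula gives 0, g = 0 ✓
  p=0, q=0, r=0, s=1: formula gives 0, g = 0 ✓
  p=0, q=0, r=1, s=0: formula gives 0, g = 0 ✓
  p=0, q=0, r=1, s=1: formula gives 0, g = 0 ✓
  …and likewise for the remaining 12 rows.
All 16 rows match — the expression computes g exactly.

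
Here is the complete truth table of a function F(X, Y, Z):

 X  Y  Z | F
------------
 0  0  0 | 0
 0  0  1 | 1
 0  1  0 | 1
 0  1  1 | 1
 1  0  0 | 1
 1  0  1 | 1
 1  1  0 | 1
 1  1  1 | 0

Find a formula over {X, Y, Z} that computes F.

F(X, Y, Z) = not (((not X and not Y) and not Z) or ((X and Y) and Z))

The 0-rows are (0,0,0), (1,1,1). Take each as a conjunction (¬X·¬Y·¬Z, X·Y·Z), form their disjunction, and complement — that gives a formula that is 1 everywhere F is.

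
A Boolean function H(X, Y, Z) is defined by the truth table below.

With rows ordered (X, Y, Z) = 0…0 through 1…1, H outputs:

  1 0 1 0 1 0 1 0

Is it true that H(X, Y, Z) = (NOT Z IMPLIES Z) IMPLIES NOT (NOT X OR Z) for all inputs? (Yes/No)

Test each input against both H and the formula:
  X=0, Y=0, Z=0: formula gives 1, H = 1 ✓
  X=0, Y=0, Z=1: formula gives 0, H = 0 ✓
  X=0, Y=1, Z=0: formula gives 1, H = 1 ✓
  X=0, Y=1, Z=1: formula gives 0, H = 0 ✓
  X=1, Y=0, Z=0: formula gives 1, H = 1 ✓
  … (the remaining 3 rows also agree.)
Every row agrees, so the formula is equivalent.

Yes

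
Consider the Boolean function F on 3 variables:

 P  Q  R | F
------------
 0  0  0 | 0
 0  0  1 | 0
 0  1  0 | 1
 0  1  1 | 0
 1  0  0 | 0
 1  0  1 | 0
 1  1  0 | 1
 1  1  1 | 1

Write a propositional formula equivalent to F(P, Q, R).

F(P, Q, R) = (((P' · Q) · R') + ((P · Q) · R')) + ((P · Q) · R)

Collect the rows where F=1 — (0,1,0), (1,1,0), (1,1,1) — and write one minterm per row: ¬P·Q·¬R, P·Q·¬R, P·Q·R. Their union (logical OR) reproduces the table exactly.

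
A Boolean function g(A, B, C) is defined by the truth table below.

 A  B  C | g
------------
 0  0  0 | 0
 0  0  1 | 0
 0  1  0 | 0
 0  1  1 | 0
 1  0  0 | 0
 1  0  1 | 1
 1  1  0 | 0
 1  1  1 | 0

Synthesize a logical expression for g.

g(A, B, C) = (A ∧ ¬B) ∧ C

g is 1 on exactly one input, (1,0,1), whose minterm is A·¬B·C. So g is just that conjunction.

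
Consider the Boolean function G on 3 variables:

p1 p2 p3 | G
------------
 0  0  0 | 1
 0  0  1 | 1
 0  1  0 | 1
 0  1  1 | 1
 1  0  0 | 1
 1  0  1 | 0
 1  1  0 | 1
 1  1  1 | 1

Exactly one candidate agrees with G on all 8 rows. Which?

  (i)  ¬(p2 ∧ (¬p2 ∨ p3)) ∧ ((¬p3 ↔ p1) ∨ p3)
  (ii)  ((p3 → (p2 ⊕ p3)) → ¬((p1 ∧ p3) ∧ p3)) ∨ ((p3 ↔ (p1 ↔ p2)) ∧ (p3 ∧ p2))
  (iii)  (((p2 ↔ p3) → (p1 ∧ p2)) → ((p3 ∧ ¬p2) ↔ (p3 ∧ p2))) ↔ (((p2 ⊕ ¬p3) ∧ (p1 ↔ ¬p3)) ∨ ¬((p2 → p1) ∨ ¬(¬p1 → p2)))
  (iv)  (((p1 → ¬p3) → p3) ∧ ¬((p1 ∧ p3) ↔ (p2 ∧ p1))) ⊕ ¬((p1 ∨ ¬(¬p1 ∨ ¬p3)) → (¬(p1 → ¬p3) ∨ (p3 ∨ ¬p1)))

(i) fails at (0,0,0): the formula yields 0, G is 1.
(iii) fails at (0,0,0): the formula yields 0, G is 1.
(iv) fails at (0,0,0): the formula yields 0, G is 1.
That leaves (ii). Evaluating it on every row reproduces the table of G exactly.

ii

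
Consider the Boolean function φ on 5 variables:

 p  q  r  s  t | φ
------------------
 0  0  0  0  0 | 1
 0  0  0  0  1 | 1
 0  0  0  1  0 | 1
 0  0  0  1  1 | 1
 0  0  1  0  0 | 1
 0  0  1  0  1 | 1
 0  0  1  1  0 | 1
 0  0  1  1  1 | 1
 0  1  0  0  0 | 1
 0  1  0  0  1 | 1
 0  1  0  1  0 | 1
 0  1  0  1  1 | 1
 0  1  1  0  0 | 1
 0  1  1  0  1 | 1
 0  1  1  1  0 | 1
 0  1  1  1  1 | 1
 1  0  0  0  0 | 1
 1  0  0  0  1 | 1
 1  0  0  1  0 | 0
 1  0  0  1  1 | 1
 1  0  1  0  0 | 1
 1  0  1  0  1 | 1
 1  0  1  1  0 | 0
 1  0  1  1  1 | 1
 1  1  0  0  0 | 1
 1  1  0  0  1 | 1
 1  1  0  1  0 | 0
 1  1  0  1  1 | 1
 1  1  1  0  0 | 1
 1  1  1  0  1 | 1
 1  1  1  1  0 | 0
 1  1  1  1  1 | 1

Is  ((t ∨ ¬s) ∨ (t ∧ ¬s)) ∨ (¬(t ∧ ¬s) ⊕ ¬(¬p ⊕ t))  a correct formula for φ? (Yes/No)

Yes

Check the formula against φ row by row:
  p=0, q=0, r=0, s=0, t=0: formula gives 1, φ = 1 ✓
  p=0, q=0, r=0, s=0, t=1: formula gives 1, φ = 1 ✓
  p=0, q=0, r=0, s=1, t=0: formula gives 1, φ = 1 ✓
  p=0, q=0, r=0, s=1, t=1: formula gives 1, φ = 1 ✓
  …and likewise for the remaining 28 rows.
All 32 rows match — the expression computes φ exactly.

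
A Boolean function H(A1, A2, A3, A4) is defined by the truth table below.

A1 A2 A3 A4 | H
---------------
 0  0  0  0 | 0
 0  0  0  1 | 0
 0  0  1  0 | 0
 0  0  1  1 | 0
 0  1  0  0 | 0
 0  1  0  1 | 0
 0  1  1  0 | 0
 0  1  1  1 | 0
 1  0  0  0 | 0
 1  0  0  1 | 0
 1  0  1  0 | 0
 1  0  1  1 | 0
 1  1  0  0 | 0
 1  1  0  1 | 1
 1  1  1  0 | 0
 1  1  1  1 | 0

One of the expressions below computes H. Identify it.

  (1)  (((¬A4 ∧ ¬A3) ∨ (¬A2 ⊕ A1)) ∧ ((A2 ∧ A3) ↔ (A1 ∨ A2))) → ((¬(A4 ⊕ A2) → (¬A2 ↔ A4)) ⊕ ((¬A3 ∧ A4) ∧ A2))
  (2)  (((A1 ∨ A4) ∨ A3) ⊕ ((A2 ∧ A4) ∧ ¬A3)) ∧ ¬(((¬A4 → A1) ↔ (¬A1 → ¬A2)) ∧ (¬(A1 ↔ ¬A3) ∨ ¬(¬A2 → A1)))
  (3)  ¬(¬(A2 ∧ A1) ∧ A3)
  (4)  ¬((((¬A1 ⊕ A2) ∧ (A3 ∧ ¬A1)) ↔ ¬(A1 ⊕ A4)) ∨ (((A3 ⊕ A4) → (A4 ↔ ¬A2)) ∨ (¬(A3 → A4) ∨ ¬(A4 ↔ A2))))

4

(1) disagrees with H on (0,0,0,1) (formula → 1, table → 0); rule it out.
(2) disagrees with H on (0,0,1,0) (formula → 1, table → 0); rule it out.
(3) disagrees with H on (0,0,0,0) (formula → 1, table → 0); rule it out.
(4) is the remaining candidate, and it agrees with H on all 16 inputs.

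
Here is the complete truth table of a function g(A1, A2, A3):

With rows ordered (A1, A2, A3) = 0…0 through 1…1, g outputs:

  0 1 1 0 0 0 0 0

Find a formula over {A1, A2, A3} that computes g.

g(A1, A2, A3) = ((NOT A1 AND NOT A2) AND A3) OR ((NOT A1 AND A2) AND NOT A3)

Collect the rows where g=1 — (0,0,1), (0,1,0) — and write one minterm per row: ¬A1·¬A2·A3, ¬A1·A2·¬A3. Their union (logical OR) reproduces the table exactly.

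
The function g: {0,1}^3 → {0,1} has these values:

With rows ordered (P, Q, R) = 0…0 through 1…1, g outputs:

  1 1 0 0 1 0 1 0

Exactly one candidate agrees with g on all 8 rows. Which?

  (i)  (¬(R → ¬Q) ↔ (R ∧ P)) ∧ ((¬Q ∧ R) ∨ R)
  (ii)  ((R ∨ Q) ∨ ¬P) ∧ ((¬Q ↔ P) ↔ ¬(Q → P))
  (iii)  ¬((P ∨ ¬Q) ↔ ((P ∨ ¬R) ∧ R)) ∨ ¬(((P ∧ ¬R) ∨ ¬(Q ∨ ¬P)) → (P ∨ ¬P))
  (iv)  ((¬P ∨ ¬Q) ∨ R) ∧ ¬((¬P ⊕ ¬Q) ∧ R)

(i) fails at (0,0,0): the formula yields 0, g is 1.
(ii) fails at (0,1,0): the formula yields 1, g is 0.
(iv) fails at (0,1,0): the formula yields 1, g is 0.
Only (iii) survives; checking it on all 8 rows confirms it matches g.

iii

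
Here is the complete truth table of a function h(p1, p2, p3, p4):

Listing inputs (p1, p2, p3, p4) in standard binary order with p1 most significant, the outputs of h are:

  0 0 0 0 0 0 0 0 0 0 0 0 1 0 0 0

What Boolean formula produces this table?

h is 1 on exactly one input, (1,1,0,0), whose minterm is p1·p2·¬p3·¬p4. So h is just that conjunction.

h(p1, p2, p3, p4) = ((p1 & p2) & ~p3) & ~p4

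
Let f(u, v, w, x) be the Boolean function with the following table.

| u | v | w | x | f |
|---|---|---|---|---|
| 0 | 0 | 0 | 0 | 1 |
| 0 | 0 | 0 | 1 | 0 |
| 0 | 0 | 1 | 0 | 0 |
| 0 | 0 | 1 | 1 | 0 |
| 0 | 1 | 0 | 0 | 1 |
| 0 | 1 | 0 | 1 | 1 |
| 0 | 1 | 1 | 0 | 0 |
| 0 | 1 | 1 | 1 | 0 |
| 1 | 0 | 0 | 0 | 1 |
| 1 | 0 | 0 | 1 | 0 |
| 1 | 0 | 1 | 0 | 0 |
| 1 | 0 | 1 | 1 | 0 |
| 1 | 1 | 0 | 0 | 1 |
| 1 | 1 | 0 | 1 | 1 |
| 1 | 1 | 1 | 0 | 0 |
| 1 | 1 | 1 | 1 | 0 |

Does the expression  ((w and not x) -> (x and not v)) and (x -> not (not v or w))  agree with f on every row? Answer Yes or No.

Check the formula against f row by row:
  u=0, v=0, w=0, x=0: formula gives 1, f = 1 ✓
  u=0, v=0, w=0, x=1: formula gives 0, f = 0 ✓
  u=0, v=0, w=1, x=0: formula gives 0, f = 0 ✓
  u=0, v=0, w=1, x=1: formula gives 0, f = 0 ✓
  … (the remaining 12 rows also agree.)
All 16 rows match — the expression computes f exactly.

Yes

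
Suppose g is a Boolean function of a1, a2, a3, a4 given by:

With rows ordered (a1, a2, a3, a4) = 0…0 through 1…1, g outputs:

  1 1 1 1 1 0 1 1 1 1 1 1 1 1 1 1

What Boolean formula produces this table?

Only row (0,1,0,1) gives 0. So g is 1 everywhere except there — the complement of the minterm ¬a1·a2·¬a3·a4.

g(a1, a2, a3, a4) = ¬(((¬a1 ∧ a2) ∧ ¬a3) ∧ a4)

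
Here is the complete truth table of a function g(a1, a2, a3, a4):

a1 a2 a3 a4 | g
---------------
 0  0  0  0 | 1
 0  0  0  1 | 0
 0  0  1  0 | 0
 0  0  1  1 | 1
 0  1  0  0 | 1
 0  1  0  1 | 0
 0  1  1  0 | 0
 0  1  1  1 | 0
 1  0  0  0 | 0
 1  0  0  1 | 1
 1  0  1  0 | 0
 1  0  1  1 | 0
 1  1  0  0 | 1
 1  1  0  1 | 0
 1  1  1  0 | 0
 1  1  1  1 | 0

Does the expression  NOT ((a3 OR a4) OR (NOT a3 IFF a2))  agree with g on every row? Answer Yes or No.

Check the formula against g row by row:
  a1=0, a2=0, a3=0, a4=0: formula gives 1, g = 1 ✓
  a1=0, a2=0, a3=0, a4=1: formula gives 0, g = 0 ✓
  a1=0, a2=0, a3=1, a4=0: formula gives 0, g = 0 ✓
  a1=0, a2=0, a3=1, a4=1: formula gives 0, but g = 1 ✗
Since they disagree at (0,0,1,1), the expression is not a correct formula for g.

No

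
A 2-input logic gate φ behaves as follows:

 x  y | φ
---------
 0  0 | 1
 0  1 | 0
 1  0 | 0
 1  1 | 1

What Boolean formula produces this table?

φ(x, y) = (x ⊕ y)'

The output is 1 exactly when an even number of inputs are 1 — the complement of 2-way XOR.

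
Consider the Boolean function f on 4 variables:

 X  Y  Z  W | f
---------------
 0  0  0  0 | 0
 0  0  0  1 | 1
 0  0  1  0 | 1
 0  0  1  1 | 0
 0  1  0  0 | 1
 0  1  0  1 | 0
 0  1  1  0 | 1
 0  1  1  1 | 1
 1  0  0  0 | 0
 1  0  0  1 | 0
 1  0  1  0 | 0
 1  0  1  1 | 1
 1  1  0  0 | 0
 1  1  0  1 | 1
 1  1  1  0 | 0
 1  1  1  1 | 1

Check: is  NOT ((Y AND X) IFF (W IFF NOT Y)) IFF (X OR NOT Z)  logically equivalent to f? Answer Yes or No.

Test each input against both f and the formula:
  X=0, Y=0, Z=0, W=0: formula gives 0, f = 0 ✓
  X=0, Y=0, Z=0, W=1: formula gives 1, f = 1 ✓
  X=0, Y=0, Z=1, W=0: formula gives 1, f = 1 ✓
  X=0, Y=0, Z=1, W=1: formula gives 0, f = 0 ✓
  …
  X=0, Y=1, Z=1, W=0: formula gives 0, but f = 1 ✗
Row (0,1,1,0) is a counterexample, so the formula is not equivalent to f.

No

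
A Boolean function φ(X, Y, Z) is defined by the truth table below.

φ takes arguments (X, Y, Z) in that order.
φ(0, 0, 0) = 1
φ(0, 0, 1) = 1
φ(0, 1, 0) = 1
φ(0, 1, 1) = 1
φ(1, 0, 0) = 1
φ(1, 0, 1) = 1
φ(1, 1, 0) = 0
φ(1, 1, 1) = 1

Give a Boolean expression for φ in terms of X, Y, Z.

φ(X, Y, Z) = ¬((X ∧ Y) ∧ ¬Z)

Only row (1,1,0) gives 0. So φ is 1 everywhere except there — the complement of the minterm X·Y·¬Z.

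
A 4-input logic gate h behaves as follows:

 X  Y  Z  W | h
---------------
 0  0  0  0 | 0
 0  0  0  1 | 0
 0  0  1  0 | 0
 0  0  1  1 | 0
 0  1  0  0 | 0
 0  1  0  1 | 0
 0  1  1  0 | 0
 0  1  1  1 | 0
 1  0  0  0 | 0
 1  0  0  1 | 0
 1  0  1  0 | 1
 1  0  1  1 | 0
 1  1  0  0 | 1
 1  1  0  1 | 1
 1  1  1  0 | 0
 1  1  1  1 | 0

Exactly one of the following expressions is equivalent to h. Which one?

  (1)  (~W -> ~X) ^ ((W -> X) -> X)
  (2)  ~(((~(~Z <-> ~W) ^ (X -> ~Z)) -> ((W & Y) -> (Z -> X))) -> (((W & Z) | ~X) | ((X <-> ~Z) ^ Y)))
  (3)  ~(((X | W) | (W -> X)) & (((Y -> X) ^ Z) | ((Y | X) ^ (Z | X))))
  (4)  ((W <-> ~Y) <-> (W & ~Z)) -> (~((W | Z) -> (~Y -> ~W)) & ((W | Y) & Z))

2

(1) fails at (0,0,0,0): the formula yields 1, h is 0.
(3) fails at (1,0,1,1): the formula yields 1, h is 0.
(4) fails at (0,0,1,1): the formula yields 1, h is 0.
Only (2) survives; checking it on all 16 rows confirms it matches h.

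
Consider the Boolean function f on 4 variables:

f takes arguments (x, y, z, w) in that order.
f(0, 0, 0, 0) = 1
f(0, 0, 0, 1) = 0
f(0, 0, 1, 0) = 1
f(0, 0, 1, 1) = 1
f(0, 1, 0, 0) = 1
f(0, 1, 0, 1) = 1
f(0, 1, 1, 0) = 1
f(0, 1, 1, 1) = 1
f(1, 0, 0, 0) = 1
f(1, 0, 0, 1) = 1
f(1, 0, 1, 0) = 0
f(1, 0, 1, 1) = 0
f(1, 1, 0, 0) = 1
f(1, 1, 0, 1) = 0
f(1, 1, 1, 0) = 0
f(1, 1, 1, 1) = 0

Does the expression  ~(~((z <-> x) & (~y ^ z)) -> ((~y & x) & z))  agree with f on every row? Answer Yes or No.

No

Check the formula against f row by row:
  x=0, y=0, z=0, w=0: formula gives 0, but f = 1 ✗
A single disagreement suffices: at (0,0,0,0) they differ, so the formula does not compute f.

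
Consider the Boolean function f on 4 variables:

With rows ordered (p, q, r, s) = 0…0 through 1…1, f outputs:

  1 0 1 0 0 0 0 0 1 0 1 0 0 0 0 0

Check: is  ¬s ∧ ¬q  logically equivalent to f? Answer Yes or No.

Check the formula against f row by row:
  p=0, q=0, r=0, s=0: formula gives 1, f = 1 ✓
  p=0, q=0, r=0, s=1: formula gives 0, f = 0 ✓
  p=0, q=0, r=1, s=0: formula gives 1, f = 1 ✓
  p=0, q=0, r=1, s=1: formula gives 0, f = 0 ✓
  … (the remaining 12 rows also agree.)
All 16 rows match — the expression computes f exactly.

Yes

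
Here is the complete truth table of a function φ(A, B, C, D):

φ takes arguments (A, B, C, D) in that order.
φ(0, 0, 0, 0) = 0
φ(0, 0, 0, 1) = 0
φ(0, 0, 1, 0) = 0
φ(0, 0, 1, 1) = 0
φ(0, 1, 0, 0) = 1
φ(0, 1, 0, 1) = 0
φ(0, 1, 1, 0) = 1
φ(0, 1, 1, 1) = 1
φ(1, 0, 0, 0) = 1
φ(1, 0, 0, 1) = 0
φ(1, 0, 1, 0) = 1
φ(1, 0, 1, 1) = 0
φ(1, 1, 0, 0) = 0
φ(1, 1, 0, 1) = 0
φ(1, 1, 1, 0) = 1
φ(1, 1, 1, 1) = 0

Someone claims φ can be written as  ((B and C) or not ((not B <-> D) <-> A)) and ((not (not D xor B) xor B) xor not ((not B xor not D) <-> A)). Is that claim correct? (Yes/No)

No

Test each input against both φ and the formula:
  A=0, B=0, C=0, D=0: formula gives 0, φ = 0 ✓
  A=0, B=0, C=0, D=1: formula gives 0, φ = 0 ✓
  A=0, B=0, C=1, D=0: formula gives 0, φ = 0 ✓
  A=0, B=0, C=1, D=1: formula gives 0, φ = 0 ✓
  …
  A=1, B=1, C=1, D=0: formula gives 0, but φ = 1 ✗
Row (1,1,1,0) is a counterexample, so the formula is not equivalent to φ.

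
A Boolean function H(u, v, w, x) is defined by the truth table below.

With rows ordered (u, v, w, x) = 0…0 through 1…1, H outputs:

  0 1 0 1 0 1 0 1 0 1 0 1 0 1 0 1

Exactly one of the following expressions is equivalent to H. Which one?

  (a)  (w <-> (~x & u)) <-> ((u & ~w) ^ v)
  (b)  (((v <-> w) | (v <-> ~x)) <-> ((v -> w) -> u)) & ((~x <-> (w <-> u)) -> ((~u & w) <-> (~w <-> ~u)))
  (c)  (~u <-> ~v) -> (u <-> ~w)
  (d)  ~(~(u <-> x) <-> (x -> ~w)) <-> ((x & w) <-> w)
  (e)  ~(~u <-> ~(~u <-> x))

e

(a) disagrees with H on (0,0,0,1) (formula → 0, table → 1); rule it out.
(b) disagrees with H on (0,0,0,1) (formula → 0, table → 1); rule it out.
(c) disagrees with H on (0,0,0,1) (formula → 0, table → 1); rule it out.
(d) disagrees with H on (0,0,0,0) (formula → 1, table → 0); rule it out.
(e) is the remaining candidate, and it agrees with H on all 16 inputs.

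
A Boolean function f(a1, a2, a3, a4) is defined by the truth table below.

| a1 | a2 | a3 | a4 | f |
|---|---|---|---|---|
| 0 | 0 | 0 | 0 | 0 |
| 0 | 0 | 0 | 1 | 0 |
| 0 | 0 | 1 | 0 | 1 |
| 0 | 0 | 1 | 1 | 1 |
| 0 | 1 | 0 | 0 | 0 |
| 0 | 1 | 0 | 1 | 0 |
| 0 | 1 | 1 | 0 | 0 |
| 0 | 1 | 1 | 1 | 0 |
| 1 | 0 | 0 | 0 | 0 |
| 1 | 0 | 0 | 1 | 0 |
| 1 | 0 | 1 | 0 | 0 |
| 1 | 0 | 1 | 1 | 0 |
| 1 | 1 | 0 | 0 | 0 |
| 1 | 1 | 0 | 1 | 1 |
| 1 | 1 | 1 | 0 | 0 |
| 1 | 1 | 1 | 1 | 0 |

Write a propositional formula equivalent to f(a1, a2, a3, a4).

Collect the rows where f=1 — (0,0,1,0), (0,0,1,1), (1,1,0,1) — and write one minterm per row: ¬a1·¬a2·a3·¬a4, ¬a1·¬a2·a3·a4, a1·a2·¬a3·a4. Their union (logical OR) reproduces the table exactly.

f(a1, a2, a3, a4) = ((((not a1 and not a2) and a3) and not a4) or (((not a1 and not a2) and a3) and a4)) or (((a1 and a2) and not a3) and a4)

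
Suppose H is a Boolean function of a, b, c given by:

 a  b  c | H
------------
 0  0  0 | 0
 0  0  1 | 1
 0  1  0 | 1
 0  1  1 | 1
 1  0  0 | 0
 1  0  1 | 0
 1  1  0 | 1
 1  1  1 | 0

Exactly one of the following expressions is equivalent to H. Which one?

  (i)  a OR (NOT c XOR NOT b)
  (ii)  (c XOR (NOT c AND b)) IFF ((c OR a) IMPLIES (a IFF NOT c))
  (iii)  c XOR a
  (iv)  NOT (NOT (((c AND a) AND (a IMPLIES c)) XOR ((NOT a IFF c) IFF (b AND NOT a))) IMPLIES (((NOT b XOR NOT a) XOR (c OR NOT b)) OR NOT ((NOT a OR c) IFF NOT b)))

ii

(i) fails at (0,1,1): the formula yields 0, H is 1.
(iii) fails at (0,1,0): the formula yields 0, H is 1.
(iv) fails at (0,0,1): the formula yields 0, H is 1.
Only (ii) survives; checking it on all 8 rows confirms it matches H.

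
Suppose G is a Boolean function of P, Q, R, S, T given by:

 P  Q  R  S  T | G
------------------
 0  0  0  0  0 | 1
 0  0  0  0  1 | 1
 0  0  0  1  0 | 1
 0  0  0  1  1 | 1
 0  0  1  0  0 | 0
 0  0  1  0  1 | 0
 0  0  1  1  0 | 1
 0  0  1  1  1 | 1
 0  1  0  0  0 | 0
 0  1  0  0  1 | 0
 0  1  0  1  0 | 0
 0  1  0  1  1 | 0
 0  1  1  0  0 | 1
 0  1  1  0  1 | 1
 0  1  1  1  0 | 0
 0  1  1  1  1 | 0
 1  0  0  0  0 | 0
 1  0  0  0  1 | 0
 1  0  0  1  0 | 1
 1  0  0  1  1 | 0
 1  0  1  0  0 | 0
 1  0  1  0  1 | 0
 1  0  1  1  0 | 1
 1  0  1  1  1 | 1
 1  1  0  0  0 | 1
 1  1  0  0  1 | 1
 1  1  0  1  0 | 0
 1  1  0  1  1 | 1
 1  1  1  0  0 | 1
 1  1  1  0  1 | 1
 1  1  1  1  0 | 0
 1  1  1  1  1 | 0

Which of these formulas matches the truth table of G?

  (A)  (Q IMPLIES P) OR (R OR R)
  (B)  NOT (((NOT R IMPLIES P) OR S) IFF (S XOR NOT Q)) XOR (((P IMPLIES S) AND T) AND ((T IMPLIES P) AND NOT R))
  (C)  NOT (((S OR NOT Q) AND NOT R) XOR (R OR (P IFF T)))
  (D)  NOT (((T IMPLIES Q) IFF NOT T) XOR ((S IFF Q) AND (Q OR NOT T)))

(A): at (0,0,1,0,0) it gives 1, but G = 0 — eliminated.
(C): at (0,0,0,0,1) it gives 0, but G = 1 — eliminated.
(D): at (0,0,0,0,1) it gives 0, but G = 1 — eliminated.
(B) is the remaining candidate, and it agrees with G on all 32 inputs.

B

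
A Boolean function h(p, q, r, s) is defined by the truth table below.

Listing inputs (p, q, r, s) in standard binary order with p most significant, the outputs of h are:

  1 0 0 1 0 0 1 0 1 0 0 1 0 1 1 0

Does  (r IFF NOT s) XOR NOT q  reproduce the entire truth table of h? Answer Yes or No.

Test each input against both h and the formula:
  p=0, q=0, r=0, s=0: formula gives 1, h = 1 ✓
  p=0, q=0, r=0, s=1: formula gives 0, h = 0 ✓
  p=0, q=0, r=1, s=0: formula gives 0, h = 0 ✓
  p=0, q=0, r=1, s=1: formula gives 1, h = 1 ✓
  …
  p=0, q=1, r=0, s=1: formula gives 1, but h = 0 ✗
Since they disagree at (0,1,0,1), the expression is not a correct formula for h.

No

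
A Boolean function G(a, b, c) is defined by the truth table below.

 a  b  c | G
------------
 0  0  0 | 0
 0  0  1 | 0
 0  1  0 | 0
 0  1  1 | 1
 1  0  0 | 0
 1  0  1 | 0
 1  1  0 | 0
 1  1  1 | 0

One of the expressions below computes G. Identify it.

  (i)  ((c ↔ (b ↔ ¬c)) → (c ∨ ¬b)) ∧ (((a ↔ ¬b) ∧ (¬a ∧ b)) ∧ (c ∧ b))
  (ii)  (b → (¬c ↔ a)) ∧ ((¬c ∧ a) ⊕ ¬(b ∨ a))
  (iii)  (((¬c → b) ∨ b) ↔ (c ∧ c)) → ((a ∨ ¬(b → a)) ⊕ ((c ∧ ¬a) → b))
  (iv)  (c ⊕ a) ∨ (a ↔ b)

i

(ii): at (0,0,0) it gives 1, but G = 0 — eliminated.
(iii): at (0,0,0) it gives 1, but G = 0 — eliminated.
(iv): at (0,0,0) it gives 1, but G = 0 — eliminated.
Only (i) survives; checking it on all 8 rows confirms it matches G.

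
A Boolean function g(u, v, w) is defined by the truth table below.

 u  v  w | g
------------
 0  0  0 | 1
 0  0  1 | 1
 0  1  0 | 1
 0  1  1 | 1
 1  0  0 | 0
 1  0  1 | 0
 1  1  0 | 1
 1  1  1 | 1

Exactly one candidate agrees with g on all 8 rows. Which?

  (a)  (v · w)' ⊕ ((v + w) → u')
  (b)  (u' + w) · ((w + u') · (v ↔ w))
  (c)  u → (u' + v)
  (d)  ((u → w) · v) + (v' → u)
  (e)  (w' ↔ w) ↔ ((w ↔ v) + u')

c

(a) fails at (0,0,0): the formula yields 0, g is 1.
(b) fails at (0,0,1): the formula yields 0, g is 1.
(d) fails at (0,0,0): the formula yields 0, g is 1.
(e) fails at (0,0,0): the formula yields 0, g is 1.
(c) is the remaining candidate, and it agrees with g on all 8 inputs.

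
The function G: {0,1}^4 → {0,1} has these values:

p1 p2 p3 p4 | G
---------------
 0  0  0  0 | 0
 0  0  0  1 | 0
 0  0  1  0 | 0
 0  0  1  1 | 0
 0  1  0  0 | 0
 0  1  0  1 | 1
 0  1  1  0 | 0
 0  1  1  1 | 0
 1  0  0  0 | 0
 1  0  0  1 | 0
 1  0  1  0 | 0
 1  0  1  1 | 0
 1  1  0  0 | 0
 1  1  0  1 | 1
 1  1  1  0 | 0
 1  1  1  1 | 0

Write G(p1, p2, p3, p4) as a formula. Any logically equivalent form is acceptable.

G(p1, p2, p3, p4) = (((not p1 and p2) and not p3) and p4) or (((p1 and p2) and not p3) and p4)

Collect the rows where G=1 — (0,1,0,1), (1,1,0,1) — and write one minterm per row: ¬p1·p2·¬p3·p4, p1·p2·¬p3·p4. Their union (logical OR) reproduces the table exactly.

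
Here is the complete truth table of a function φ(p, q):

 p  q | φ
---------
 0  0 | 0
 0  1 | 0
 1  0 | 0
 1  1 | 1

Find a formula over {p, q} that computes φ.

The output is 1 only when every input is 1 — the AND of all inputs.

φ(p, q) = p and q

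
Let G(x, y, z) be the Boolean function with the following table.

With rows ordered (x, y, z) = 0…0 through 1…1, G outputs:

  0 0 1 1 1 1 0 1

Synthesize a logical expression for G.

There are just 3 zero rows: (0,0,0), (0,0,1), (1,1,0). Their minterms are ¬x·¬y·¬z, ¬x·¬y·z, x·y·¬z; the OR of those covers precisely the 0-outputs, and negating it yields G.

G(x, y, z) = NOT ((((NOT x AND NOT y) AND NOT z) OR ((NOT x AND NOT y) AND z)) OR ((x AND y) AND NOT z))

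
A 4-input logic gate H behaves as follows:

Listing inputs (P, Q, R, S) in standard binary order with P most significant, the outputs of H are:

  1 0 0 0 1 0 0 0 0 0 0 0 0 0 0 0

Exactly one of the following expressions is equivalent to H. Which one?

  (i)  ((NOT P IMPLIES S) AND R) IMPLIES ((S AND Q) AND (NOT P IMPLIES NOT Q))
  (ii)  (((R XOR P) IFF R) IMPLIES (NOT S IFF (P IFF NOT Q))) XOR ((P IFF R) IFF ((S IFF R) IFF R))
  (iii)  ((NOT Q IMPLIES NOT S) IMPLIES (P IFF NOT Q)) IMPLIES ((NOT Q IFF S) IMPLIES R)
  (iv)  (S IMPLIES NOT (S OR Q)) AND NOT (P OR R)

(i) fails at (0,0,0,1): the formula yields 1, H is 0.
(ii) fails at (0,0,0,0): the formula yields 0, H is 1.
(iii) fails at (0,0,1,0): the formula yields 1, H is 0.
(iv) is the remaining candidate, and it agrees with H on all 16 inputs.

iv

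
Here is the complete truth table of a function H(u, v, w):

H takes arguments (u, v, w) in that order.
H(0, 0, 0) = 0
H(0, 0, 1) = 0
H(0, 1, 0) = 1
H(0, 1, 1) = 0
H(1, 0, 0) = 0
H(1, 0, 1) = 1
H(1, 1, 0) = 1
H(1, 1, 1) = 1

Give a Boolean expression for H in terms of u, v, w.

The 1-rows are (0,1,0), (1,0,1), (1,1,0), (1,1,1). Each contributes one minterm — ¬u·v·¬w; u·¬v·w; u·v·¬w; u·v·w — and their disjunction is a sum-of-products form of H.

H(u, v, w) = ((((not u and v) and not w) or ((u and not v) and w)) or ((u and v) and not w)) or ((u and v) and w)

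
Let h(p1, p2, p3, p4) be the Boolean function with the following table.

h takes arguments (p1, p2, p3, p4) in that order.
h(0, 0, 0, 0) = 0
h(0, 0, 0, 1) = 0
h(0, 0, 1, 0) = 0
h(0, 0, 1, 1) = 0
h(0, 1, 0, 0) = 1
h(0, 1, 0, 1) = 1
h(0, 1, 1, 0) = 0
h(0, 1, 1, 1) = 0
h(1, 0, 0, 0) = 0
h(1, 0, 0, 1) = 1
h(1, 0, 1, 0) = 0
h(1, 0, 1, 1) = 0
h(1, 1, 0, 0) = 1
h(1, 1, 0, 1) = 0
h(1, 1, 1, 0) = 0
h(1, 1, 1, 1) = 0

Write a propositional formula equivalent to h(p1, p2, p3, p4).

h(p1, p2, p3, p4) = (((((NOT p1 AND p2) AND NOT p3) AND NOT p4) OR (((NOT p1 AND p2) AND NOT p3) AND p4)) OR (((p1 AND NOT p2) AND NOT p3) AND p4)) OR (((p1 AND p2) AND NOT p3) AND NOT p4)

Collect the rows where h=1 — (0,1,0,0), (0,1,0,1), (1,0,0,1), (1,1,0,0) — and write one minterm per row: ¬p1·p2·¬p3·¬p4, ¬p1·p2·¬p3·p4, p1·¬p2·¬p3·p4, p1·p2·¬p3·¬p4. Their union (logical OR) reproduces the table exactly.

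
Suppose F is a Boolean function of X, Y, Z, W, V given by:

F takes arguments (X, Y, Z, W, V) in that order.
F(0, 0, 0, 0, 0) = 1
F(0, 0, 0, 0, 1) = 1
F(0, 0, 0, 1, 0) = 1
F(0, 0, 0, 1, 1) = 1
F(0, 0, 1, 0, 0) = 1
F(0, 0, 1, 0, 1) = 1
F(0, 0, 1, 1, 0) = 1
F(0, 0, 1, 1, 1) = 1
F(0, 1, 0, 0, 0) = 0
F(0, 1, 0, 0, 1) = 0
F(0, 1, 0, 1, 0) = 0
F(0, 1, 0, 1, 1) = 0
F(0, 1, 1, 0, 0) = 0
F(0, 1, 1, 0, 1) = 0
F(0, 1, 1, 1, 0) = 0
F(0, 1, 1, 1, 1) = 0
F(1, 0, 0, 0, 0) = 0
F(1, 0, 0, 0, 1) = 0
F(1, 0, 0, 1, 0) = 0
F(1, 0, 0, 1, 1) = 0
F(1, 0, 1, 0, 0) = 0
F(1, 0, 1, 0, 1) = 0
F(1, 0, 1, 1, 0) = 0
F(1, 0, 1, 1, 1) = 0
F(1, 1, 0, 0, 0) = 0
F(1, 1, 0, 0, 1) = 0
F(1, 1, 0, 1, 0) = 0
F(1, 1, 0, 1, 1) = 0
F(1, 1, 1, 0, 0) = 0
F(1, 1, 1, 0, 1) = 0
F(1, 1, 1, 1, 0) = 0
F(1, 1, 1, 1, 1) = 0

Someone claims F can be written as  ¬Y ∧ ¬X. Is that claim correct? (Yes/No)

Check the formula against F row by row:
  X=0, Y=0, Z=0, W=0, V=0: formula gives 1, F = 1 ✓
  X=0, Y=0, Z=0, W=0, V=1: formula gives 1, F = 1 ✓
  X=0, Y=0, Z=0, W=1, V=0: formula gives 1, F = 1 ✓
  X=0, Y=0, Z=0, W=1, V=1: formula gives 1, F = 1 ✓
  … (the remaining 28 rows also agree.)
No disagreement on any input; they are logically equivalent.

Yes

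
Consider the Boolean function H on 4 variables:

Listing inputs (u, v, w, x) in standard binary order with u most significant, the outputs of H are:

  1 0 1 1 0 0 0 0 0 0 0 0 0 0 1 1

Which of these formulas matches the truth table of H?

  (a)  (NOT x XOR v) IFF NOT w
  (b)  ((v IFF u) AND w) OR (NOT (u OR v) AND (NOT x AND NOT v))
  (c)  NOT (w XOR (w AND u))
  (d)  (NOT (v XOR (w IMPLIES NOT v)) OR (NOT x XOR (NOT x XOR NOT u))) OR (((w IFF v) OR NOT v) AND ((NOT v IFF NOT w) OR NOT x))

b

(a) disagrees with H on (0,0,1,0) (formula → 0, table → 1); rule it out.
(c) disagrees with H on (0,0,0,1) (formula → 1, table → 0); rule it out.
(d) disagrees with H on (0,0,0,1) (formula → 1, table → 0); rule it out.
Only (b) survives; checking it on all 16 rows confirms it matches H.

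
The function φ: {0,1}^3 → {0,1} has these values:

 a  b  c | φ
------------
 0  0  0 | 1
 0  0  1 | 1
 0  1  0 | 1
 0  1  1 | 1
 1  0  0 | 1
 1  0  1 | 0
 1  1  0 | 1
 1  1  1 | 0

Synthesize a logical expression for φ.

φ(a, b, c) = not (((a and not b) and c) or ((a and b) and c))

φ is 0 on only 2 rows — (1,0,1), (1,1,1). Writing each as a minterm (a·¬b·c, a·b·c) and OR-ing them characterizes exactly where φ=0, so φ is the negation of that disjunction.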